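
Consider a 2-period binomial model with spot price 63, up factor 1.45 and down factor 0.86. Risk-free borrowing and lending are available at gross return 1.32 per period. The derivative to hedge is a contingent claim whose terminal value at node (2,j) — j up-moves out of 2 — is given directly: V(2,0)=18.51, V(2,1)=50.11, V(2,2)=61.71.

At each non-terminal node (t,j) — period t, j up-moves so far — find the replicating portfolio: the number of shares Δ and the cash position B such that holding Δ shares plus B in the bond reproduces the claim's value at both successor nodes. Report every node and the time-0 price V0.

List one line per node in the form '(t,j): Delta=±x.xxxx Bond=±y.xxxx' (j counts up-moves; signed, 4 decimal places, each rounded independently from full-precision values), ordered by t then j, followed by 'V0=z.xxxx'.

Risk-neutral probability p* = (R−d)/(u−d) = (1.32−0.86)/(1.45−0.86) = 0.7797.
Payoff layer (t=2): V(2,0)=18.5100, V(2,1)=50.1100, V(2,2)=61.7100
Node (1,0) S=54.1800: V=(p*·50.1100+(1−p*)·18.5100)/1.32=32.6873; Δ=(50.1100−18.5100)/(78.5610−46.5948)=0.9885; B=V−Δ·S=-20.8720
Node (1,1) S=91.3500: V=(p*·61.7100+(1−p*)·50.1100)/1.32=44.8137; Δ=(61.7100−50.1100)/(132.4575−78.5610)=0.2152; B=V−Δ·S=25.1527
Node (0,0) S=63.0000: V=(p*·44.8137+(1−p*)·32.6873)/1.32=31.9256; Δ=(44.8137−32.6873)/(91.3500−54.1800)=0.3262; B=V−Δ·S=11.3725
The time-0 hedge costs 31.9256, which is the no-arbitrage price.

(0,0): Delta=0.3262 Bond=11.3725
(1,0): Delta=0.9885 Bond=-20.8720
(1,1): Delta=0.2152 Bond=25.1527
V0=31.9256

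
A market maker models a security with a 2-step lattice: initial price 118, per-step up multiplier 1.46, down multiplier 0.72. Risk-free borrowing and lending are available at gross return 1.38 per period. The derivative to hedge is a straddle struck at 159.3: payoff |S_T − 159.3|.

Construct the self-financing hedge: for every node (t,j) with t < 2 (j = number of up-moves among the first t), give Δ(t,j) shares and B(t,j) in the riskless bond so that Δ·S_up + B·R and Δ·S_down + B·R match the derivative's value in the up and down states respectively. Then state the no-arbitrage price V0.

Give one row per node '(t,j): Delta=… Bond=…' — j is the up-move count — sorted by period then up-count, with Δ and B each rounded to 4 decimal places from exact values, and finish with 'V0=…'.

(0,0): Delta=0.3653 Bond=-0.4042
(1,0): Delta=-1.0000 Bond=115.4348
(1,1): Delta=0.4469 Bond=-14.6176
V0=42.6966

The replicating-portfolio and risk-neutral prices coincide; use p* = (1.38−0.72)/(1.46−0.72) = 0.8919 for the latter.
At expiry t=2: V(2,0)=98.1288, V(2,1)=35.2584, V(2,2)=92.2288
  t=1,j=0: stock 84.9600 → up 124.0416 (V=35.2584), down 61.1712 (V=98.1288). Price 30.4748; hedge Δ=-1.0000, bond B=115.4348.
  t=1,j=1: stock 172.2800 → up 251.5288 (V=92.2288), down 124.0416 (V=35.2584). Price 62.3694; hedge Δ=0.4469, bond B=-14.6176.
  t=0,j=0: stock 118.0000 → up 172.2800 (V=62.3694), down 84.9600 (V=30.4748). Price 42.6966; hedge Δ=0.3653, bond B=-0.4042.
The time-0 hedge costs 42.6966, which is the no-arbitrage price.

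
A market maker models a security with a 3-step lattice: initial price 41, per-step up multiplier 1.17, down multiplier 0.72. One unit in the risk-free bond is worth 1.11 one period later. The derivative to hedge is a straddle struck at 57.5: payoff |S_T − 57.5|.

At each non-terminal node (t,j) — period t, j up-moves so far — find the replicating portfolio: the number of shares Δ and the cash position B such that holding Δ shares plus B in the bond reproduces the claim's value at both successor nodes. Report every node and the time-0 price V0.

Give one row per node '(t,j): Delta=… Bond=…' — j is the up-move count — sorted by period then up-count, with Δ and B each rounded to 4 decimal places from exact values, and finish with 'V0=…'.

(0,0): Delta=-0.4604 Bond=27.6919
(1,0): Delta=-1.0000 Bond=46.6683
(1,1): Delta=-0.4093 Bond=28.2871
(2,0): Delta=-1.0000 Bond=51.8018
(2,1): Delta=-1.0000 Bond=51.8018
(2,2): Delta=-0.3533 Bond=28.2598
V0=8.8173

Since d<R<u, set p* = (R−d)/(u−d) = 0.8667; price each node as the discounted p*-expectation of its children.
Payoff layer (t=3): V(3,0)=42.1968, V(3,1)=32.6324, V(3,2)=17.0901, V(3,3)=8.1661
  t=2,j=0: stock 21.2544 → up 24.8676 (V=32.6324), down 15.3032 (V=42.1968). Price 30.5474; hedge Δ=-1.0000, bond B=51.8018.
  t=2,j=1: stock 34.5384 → up 40.4099 (V=17.0901), down 24.8676 (V=32.6324). Price 17.2634; hedge Δ=-1.0000, bond B=51.8018.
  t=2,j=2: stock 56.1249 → up 65.6661 (V=8.1661), down 40.4099 (V=17.0901). Price 8.4288; hedge Δ=-0.3533, bond B=28.2598.
  t=1,j=0: stock 29.5200 → up 34.5384 (V=17.2634), down 21.2544 (V=30.5474). Price 17.1483; hedge Δ=-1.0000, bond B=46.6683.
  t=1,j=1: stock 47.9700 → up 56.1249 (V=8.4288), down 34.5384 (V=17.2634). Price 8.6547; hedge Δ=-0.4093, bond B=28.2871.
  t=0,j=0: stock 41.0000 → up 47.9700 (V=8.6547), down 29.5200 (V=17.1483). Price 8.8173; hedge Δ=-0.4604, bond B=27.6919.
The time-0 hedge costs 8.8173, which is the no-arbitrage price.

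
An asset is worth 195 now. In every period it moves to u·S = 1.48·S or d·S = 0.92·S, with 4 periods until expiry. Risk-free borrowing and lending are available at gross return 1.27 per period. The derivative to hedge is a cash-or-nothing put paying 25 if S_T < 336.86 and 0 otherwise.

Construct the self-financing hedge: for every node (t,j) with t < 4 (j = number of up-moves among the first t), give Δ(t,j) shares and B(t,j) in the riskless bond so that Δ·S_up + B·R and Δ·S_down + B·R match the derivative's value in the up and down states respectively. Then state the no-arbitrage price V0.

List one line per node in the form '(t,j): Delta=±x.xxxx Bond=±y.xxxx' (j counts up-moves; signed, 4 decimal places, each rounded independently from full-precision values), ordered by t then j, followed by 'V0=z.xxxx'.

No-arbitrage ⇒ martingale measure with p* = (R−d)/(u−d) = 0.6250.
At expiry t=4: V(4,0)=25.0000, V(4,1)=25.0000, V(4,2)=0.0000, V(4,3)=0.0000, V(4,4)=0.0000
  t=3,j=0: stock 151.8442 → up 224.7294 (V=25.0000), down 139.6966 (V=25.0000). Price 19.6850; hedge Δ=0.0000, bond B=19.6850.
  t=3,j=1: stock 244.2710 → up 361.5211 (V=0.0000), down 224.7294 (V=25.0000). Price 7.3819; hedge Δ=-0.1828, bond B=52.0247.
  t=3,j=2: stock 392.9578 → up 581.5775 (V=0.0000), down 361.5211 (V=0.0000). Price 0.0000; hedge Δ=0.0000, bond B=0.0000.
  t=3,j=3: stock 632.1494 → up 935.5812 (V=0.0000), down 581.5775 (V=0.0000). Price 0.0000; hedge Δ=0.0000, bond B=0.0000.
  t=2,j=0: stock 165.0480 → up 244.2710 (V=7.3819), down 151.8442 (V=19.6850). Price 9.4453; hedge Δ=-0.1331, bond B=31.4152.
  t=2,j=1: stock 265.5120 → up 392.9578 (V=0.0000), down 244.2710 (V=7.3819). Price 2.1797; hedge Δ=-0.0496, bond B=15.3616.
  t=2,j=2: stock 427.1280 → up 632.1494 (V=0.0000), down 392.9578 (V=0.0000). Price 0.0000; hedge Δ=0.0000, bond B=0.0000.
  t=1,j=0: stock 179.4000 → up 265.5120 (V=2.1797), down 165.0480 (V=9.4453). Price 3.8617; hedge Δ=-0.0723, bond B=16.8360.
  t=1,j=1: stock 288.6000 → up 427.1280 (V=0.0000), down 265.5120 (V=2.1797). Price 0.6436; hedge Δ=-0.0135, bond B=4.5359.
  t=0,j=0: stock 195.0000 → up 288.6000 (V=0.6436), down 179.4000 (V=3.8617). Price 1.4570; hedge Δ=-0.0295, bond B=7.2035.
Root portfolio cost Δ·195+B reproduces V0=1.4570.

(0,0): Delta=-0.0295 Bond=7.2035
(1,0): Delta=-0.0723 Bond=16.8360
(1,1): Delta=-0.0135 Bond=4.5359
(2,0): Delta=-0.1331 Bond=31.4152
(2,1): Delta=-0.0496 Bond=15.3616
(2,2): Delta=0.0000 Bond=0.0000
(3,0): Delta=0.0000 Bond=19.6850
(3,1): Delta=-0.1828 Bond=52.0247
(3,2): Delta=0.0000 Bond=0.0000
(3,3): Delta=0.0000 Bond=0.0000
V0=1.4570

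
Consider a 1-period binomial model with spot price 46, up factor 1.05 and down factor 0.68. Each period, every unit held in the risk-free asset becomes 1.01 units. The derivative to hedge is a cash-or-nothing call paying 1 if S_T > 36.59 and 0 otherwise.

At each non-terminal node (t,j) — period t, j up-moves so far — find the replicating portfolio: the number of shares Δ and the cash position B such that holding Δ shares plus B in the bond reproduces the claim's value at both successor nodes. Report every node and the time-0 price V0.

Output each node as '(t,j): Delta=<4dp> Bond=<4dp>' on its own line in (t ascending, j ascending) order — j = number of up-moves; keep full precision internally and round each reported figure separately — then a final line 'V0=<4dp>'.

(0,0): Delta=0.0588 Bond=-1.8196
V0=0.8831

No-arbitrage ⇒ martingale measure with p* = (R−d)/(u−d) = 0.8919.
At expiry t=1: V(1,0)=0.0000, V(1,1)=1.0000
  t=0,j=0: stock 46.0000 → up 48.3000 (V=1.0000), down 31.2800 (V=0.0000). Price 0.8831; hedge Δ=0.0588, bond B=-1.8196.
Self-financing check: at every node Δ·S+B equals the discounted successor values.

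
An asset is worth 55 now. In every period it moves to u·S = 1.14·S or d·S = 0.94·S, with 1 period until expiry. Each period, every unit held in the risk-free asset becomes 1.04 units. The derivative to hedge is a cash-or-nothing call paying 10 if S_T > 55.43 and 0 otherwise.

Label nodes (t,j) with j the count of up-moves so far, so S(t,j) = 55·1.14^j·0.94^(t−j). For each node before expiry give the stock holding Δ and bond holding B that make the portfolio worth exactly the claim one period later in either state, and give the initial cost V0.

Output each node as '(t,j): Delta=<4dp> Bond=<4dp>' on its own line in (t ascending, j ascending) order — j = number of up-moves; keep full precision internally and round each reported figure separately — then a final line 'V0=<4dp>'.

(0,0): Delta=0.9091 Bond=-45.1923
V0=4.8077

Risk-neutral probability p* = (R−d)/(u−d) = (1.04−0.94)/(1.14−0.94) = 0.5000.
Payoff layer (t=1): V(1,0)=0.0000, V(1,1)=10.0000
(0,0): S=55.0000. Δ = (V_up−V_dn)/(S_up−S_dn) = (10.0000−0.0000)/(62.7000−51.7000) = 0.9091. V = [p*·10.0000 + (1−p*)·0.0000]/1.04 = 4.8077. B = V − Δ·S = -45.1923.
Each (Δ,B) replicates both successor values, so the strategy is self-financing and V0 is arbitrage-free.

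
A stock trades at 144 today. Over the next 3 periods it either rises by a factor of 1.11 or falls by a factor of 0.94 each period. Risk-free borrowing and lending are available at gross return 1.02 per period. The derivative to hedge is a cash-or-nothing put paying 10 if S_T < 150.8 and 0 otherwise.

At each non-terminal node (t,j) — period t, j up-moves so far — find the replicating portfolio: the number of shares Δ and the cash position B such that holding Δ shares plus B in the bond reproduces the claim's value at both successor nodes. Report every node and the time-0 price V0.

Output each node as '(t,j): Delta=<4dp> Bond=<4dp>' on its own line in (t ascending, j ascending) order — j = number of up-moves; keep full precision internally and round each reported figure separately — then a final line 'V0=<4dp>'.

(0,0): Delta=-0.1956 Bond=33.2987
(1,0): Delta=-0.2005 Bond=34.6220
(1,1): Delta=-0.1910 Bond=33.2252
(2,0): Delta=0.0000 Bond=9.8039
(2,1): Delta=-0.3915 Bond=64.0138
(2,2): Delta=0.0000 Bond=0.0000
V0=5.1269

The replicating-portfolio and risk-neutral prices coincide; use p* = (1.02−0.94)/(1.11−0.94) = 0.4706 for the latter.
At expiry t=3: V(3,0)=10.0000, V(3,1)=10.0000, V(3,2)=0.0000, V(3,3)=0.0000
Node (2,0) S=127.2384: V=(p*·10.0000+(1−p*)·10.0000)/1.02=9.8039; Δ=(10.0000−10.0000)/(141.2346−119.6041)=0.0000; B=V−Δ·S=9.8039
Node (2,1) S=150.2496: V=(p*·0.0000+(1−p*)·10.0000)/1.02=5.1903; Δ=(0.0000−10.0000)/(166.7771−141.2346)=-0.3915; B=V−Δ·S=64.0138
Node (2,2) S=177.4224: V=(p*·0.0000+(1−p*)·0.0000)/1.02=0.0000; Δ=(0.0000−0.0000)/(196.9389−166.7771)=0.0000; B=V−Δ·S=0.0000
Node (1,0) S=135.3600: V=(p*·5.1903+(1−p*)·9.8039)/1.02=7.4831; Δ=(5.1903−9.8039)/(150.2496−127.2384)=-0.2005; B=V−Δ·S=34.6220
Node (1,1) S=159.8400: V=(p*·0.0000+(1−p*)·5.1903)/1.02=2.6939; Δ=(0.0000−5.1903)/(177.4224−150.2496)=-0.1910; B=V−Δ·S=33.2252
Node (0,0) S=144.0000: V=(p*·2.6939+(1−p*)·7.4831)/1.02=5.1269; Δ=(2.6939−7.4831)/(159.8400−135.3600)=-0.1956; B=V−Δ·S=33.2987
Check: Δ(0,0)·S0 + B(0,0) = 5.1269 = V0.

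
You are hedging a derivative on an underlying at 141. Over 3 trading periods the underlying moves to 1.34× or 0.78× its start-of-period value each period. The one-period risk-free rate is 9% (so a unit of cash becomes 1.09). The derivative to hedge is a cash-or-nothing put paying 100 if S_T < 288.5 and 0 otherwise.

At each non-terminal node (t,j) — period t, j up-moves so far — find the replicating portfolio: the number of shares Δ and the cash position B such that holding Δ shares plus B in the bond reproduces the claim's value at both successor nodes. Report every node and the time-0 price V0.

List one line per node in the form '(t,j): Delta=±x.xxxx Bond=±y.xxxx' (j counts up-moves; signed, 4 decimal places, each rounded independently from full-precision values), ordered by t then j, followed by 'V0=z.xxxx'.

The replicating-portfolio and risk-neutral prices coincide; use p* = (1.09−0.78)/(1.34−0.78) = 0.5536 for the latter.
Payoff layer (t=3): V(3,0)=100.0000, V(3,1)=100.0000, V(3,2)=100.0000, V(3,3)=0.0000
Node (2,0) S=85.7844: V=(p*·100.0000+(1−p*)·100.0000)/1.09=91.7431; Δ=(100.0000−100.0000)/(114.9511−66.9118)=0.0000; B=V−Δ·S=91.7431
Node (2,1) S=147.3732: V=(p*·100.0000+(1−p*)·100.0000)/1.09=91.7431; Δ=(100.0000−100.0000)/(197.4801−114.9511)=0.0000; B=V−Δ·S=91.7431
Node (2,2) S=253.1796: V=(p*·0.0000+(1−p*)·100.0000)/1.09=40.9567; Δ=(0.0000−100.0000)/(339.2607−197.4801)=-0.7053; B=V−Δ·S=219.5282
Node (1,0) S=109.9800: V=(p*·91.7431+(1−p*)·91.7431)/1.09=84.1680; Δ=(91.7431−91.7431)/(147.3732−85.7844)=0.0000; B=V−Δ·S=84.1680
Node (1,1) S=188.9400: V=(p*·40.9567+(1−p*)·91.7431)/1.09=58.3754; Δ=(40.9567−91.7431)/(253.1796−147.3732)=-0.4800; B=V−Δ·S=149.0654
Node (0,0) S=141.0000: V=(p*·58.3754+(1−p*)·84.1680)/1.09=64.1192; Δ=(58.3754−84.1680)/(188.9400−109.9800)=-0.3267; B=V−Δ·S=110.1774
Check: Δ(0,0)·S0 + B(0,0) = 64.1192 = V0.

(0,0): Delta=-0.3267 Bond=110.1774
(1,0): Delta=0.0000 Bond=84.1680
(1,1): Delta=-0.4800 Bond=149.0654
(2,0): Delta=0.0000 Bond=91.7431
(2,1): Delta=0.0000 Bond=91.7431
(2,2): Delta=-0.7053 Bond=219.5282
V0=64.1192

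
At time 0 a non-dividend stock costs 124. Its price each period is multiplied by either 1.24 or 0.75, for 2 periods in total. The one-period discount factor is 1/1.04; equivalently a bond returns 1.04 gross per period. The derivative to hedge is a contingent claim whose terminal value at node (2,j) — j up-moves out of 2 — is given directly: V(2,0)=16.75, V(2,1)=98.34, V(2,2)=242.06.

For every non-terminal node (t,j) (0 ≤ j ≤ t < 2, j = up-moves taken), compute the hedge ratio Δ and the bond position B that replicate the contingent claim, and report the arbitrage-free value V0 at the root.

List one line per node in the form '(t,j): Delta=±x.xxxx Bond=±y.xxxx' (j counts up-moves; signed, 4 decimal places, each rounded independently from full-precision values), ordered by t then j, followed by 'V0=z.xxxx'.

(0,0): Delta=1.8731 Bond=-107.3655
(1,0): Delta=1.7904 Bond=-103.9737
(1,1): Delta=1.9076 Bond=-116.9611
V0=124.8967

The replicating-portfolio and risk-neutral prices coincide; use p* = (1.04−0.75)/(1.24−0.75) = 0.5918 for the latter.
Terminal payoffs: V(2,0)=16.7500, V(2,1)=98.3400, V(2,2)=242.0600
  t=1,j=0: stock 93.0000 → up 115.3200 (V=98.3400), down 69.7500 (V=16.7500). Price 62.5365; hedge Δ=1.7904, bond B=-103.9737.
  t=1,j=1: stock 153.7600 → up 190.6624 (V=242.0600), down 115.3200 (V=98.3400). Price 176.3450; hedge Δ=1.9076, bond B=-116.9611.
  t=0,j=0: stock 124.0000 → up 153.7600 (V=176.3450), down 93.0000 (V=62.5365). Price 124.8967; hedge Δ=1.8731, bond B=-107.3655.
Self-financing check: at every node Δ·S+B equals the discounted successor values.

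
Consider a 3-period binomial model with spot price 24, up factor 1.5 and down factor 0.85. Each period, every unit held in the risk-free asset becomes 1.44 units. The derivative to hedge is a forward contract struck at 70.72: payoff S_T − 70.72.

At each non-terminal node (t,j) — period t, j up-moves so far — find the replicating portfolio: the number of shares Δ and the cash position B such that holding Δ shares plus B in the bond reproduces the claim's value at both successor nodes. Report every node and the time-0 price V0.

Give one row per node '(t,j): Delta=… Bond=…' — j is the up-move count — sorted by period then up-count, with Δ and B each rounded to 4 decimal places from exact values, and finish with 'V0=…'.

(0,0): Delta=1.0000 Bond=-23.6840
(1,0): Delta=1.0000 Bond=-34.1049
(1,1): Delta=1.0000 Bond=-34.1049
(2,0): Delta=1.0000 Bond=-49.1111
(2,1): Delta=1.0000 Bond=-49.1111
(2,2): Delta=1.0000 Bond=-49.1111
V0=0.3160

Under the risk-neutral measure, an up-move has probability p* = (R−d)/(u−d) = 0.9077 and values discount at R = 1.44.
Terminal values V(3,·): V(3,0)=-55.9810, V(3,1)=-44.7100, V(3,2)=-24.8200, V(3,3)=10.2800
(2,0): S=17.3400. Δ = (V_up−V_dn)/(S_up−S_dn) = (-44.7100−-55.9810)/(26.0100−14.7390) = 1.0000. V = [p*·-44.7100 + (1−p*)·-55.9810]/1.44 = -31.7711. B = V − Δ·S = -49.1111.
(2,1): S=30.6000. Δ = (V_up−V_dn)/(S_up−S_dn) = (-24.8200−-44.7100)/(45.9000−26.0100) = 1.0000. V = [p*·-24.8200 + (1−p*)·-44.7100]/1.44 = -18.5111. B = V − Δ·S = -49.1111.
(2,2): S=54.0000. Δ = (V_up−V_dn)/(S_up−S_dn) = (10.2800−-24.8200)/(81.0000−45.9000) = 1.0000. V = [p*·10.2800 + (1−p*)·-24.8200]/1.44 = 4.8889. B = V − Δ·S = -49.1111.
(1,0): S=20.4000. Δ = (V_up−V_dn)/(S_up−S_dn) = (-18.5111−-31.7711)/(30.6000−17.3400) = 1.0000. V = [p*·-18.5111 + (1−p*)·-31.7711]/1.44 = -13.7049. B = V − Δ·S = -34.1049.
(1,1): S=36.0000. Δ = (V_up−V_dn)/(S_up−S_dn) = (4.8889−-18.5111)/(54.0000−30.6000) = 1.0000. V = [p*·4.8889 + (1−p*)·-18.5111]/1.44 = 1.8951. B = V − Δ·S = -34.1049.
(0,0): S=24.0000. Δ = (V_up−V_dn)/(S_up−S_dn) = (1.8951−-13.7049)/(36.0000−20.4000) = 1.0000. V = [p*·1.8951 + (1−p*)·-13.7049]/1.44 = 0.3160. B = V − Δ·S = -23.6840.
Root portfolio cost Δ·24+B reproduces V0=0.3160.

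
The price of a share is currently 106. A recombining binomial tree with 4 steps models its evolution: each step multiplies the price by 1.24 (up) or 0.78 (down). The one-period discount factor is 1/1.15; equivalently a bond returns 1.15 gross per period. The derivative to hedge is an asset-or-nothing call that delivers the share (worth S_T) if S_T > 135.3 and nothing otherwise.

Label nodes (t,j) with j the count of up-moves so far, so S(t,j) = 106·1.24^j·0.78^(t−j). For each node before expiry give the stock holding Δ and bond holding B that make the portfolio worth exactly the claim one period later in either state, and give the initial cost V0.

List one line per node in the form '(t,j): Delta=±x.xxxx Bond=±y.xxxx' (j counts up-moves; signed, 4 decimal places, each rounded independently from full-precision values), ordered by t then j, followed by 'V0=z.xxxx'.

No-arbitrage ⇒ martingale measure with p* = (R−d)/(u−d) = 0.8043.
At expiry t=4: V(4,0)=0.0000, V(4,1)=0.0000, V(4,2)=0.0000, V(4,3)=157.6397, V(4,4)=250.6067
(3,0): S=50.3025. Δ = (V_up−V_dn)/(S_up−S_dn) = (0.0000−0.0000)/(62.3751−39.2360) = 0.0000. V = [p*·0.0000 + (1−p*)·0.0000]/1.15 = 0.0000. B = V − Δ·S = 0.0000.
(3,1): S=79.9681. Δ = (V_up−V_dn)/(S_up−S_dn) = (0.0000−0.0000)/(99.1604−62.3751) = 0.0000. V = [p*·0.0000 + (1−p*)·0.0000]/1.15 = 0.0000. B = V − Δ·S = 0.0000.
(3,2): S=127.1288. Δ = (V_up−V_dn)/(S_up−S_dn) = (157.6397−0.0000)/(157.6397−99.1604) = 2.6957. V = [p*·157.6397 + (1−p*)·0.0000]/1.15 = 110.2584. B = V − Δ·S = -232.4366.
(3,3): S=202.1021. Δ = (V_up−V_dn)/(S_up−S_dn) = (250.6067−157.6397)/(250.6067−157.6397) = 1.0000. V = [p*·250.6067 + (1−p*)·157.6397]/1.15 = 202.1021. B = V − Δ·S = 0.0000.
(2,0): S=64.4904. Δ = (V_up−V_dn)/(S_up−S_dn) = (0.0000−0.0000)/(79.9681−50.3025) = 0.0000. V = [p*·0.0000 + (1−p*)·0.0000]/1.15 = 0.0000. B = V − Δ·S = 0.0000.
(2,1): S=102.5232. Δ = (V_up−V_dn)/(S_up−S_dn) = (110.2584−0.0000)/(127.1288−79.9681) = 2.3379. V = [p*·110.2584 + (1−p*)·0.0000]/1.15 = 77.1183. B = V − Δ·S = -162.5738.
(2,2): S=162.9856. Δ = (V_up−V_dn)/(S_up−S_dn) = (202.1021−110.2584)/(202.1021−127.1288) = 1.2250. V = [p*·202.1021 + (1−p*)·110.2584]/1.15 = 160.1154. B = V − Δ·S = -39.5450.
(1,0): S=82.6800. Δ = (V_up−V_dn)/(S_up−S_dn) = (77.1183−0.0000)/(102.5232−64.4904) = 2.0277. V = [p*·77.1183 + (1−p*)·0.0000]/1.15 = 53.9391. B = V − Δ·S = -113.7094.
(1,1): S=131.4400. Δ = (V_up−V_dn)/(S_up−S_dn) = (160.1154−77.1183)/(162.9856−102.5232) = 1.3727. V = [p*·160.1154 + (1−p*)·77.1183]/1.15 = 125.1103. B = V − Δ·S = -55.3181.
(0,0): S=106.0000. Δ = (V_up−V_dn)/(S_up−S_dn) = (125.1103−53.9391)/(131.4400−82.6800) = 1.4596. V = [p*·125.1103 + (1−p*)·53.9391]/1.15 = 96.6830. B = V − Δ·S = -58.0370.
Root portfolio cost Δ·106+B reproduces V0=96.6830.

(0,0): Delta=1.4596 Bond=-58.0370
(1,0): Delta=2.0277 Bond=-113.7094
(1,1): Delta=1.3727 Bond=-55.3181
(2,0): Delta=0.0000 Bond=0.0000
(2,1): Delta=2.3379 Bond=-162.5738
(2,2): Delta=1.2250 Bond=-39.5450
(3,0): Delta=0.0000 Bond=0.0000
(3,1): Delta=0.0000 Bond=0.0000
(3,2): Delta=2.6957 Bond=-232.4366
(3,3): Delta=1.0000 Bond=0.0000
V0=96.6830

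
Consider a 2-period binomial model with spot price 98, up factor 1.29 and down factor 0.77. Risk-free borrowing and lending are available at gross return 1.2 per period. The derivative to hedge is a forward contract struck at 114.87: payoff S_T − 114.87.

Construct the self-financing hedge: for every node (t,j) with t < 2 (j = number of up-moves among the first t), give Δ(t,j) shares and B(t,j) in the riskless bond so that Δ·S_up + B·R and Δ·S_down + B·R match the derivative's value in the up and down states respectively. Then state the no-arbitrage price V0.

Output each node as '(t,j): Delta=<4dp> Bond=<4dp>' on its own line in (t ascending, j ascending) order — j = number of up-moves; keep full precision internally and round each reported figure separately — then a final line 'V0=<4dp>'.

(0,0): Delta=1.0000 Bond=-79.7708
(1,0): Delta=1.0000 Bond=-95.7250
(1,1): Delta=1.0000 Bond=-95.7250
V0=18.2292

Under the risk-neutral measure, an up-move has probability p* = (R−d)/(u−d) = 0.8269 and values discount at R = 1.2.
Terminal values V(2,·): V(2,0)=-56.7658, V(2,1)=-17.5266, V(2,2)=48.2118
(1,0): S=75.4600. Δ = (V_up−V_dn)/(S_up−S_dn) = (-17.5266−-56.7658)/(97.3434−58.1042) = 1.0000. V = [p*·-17.5266 + (1−p*)·-56.7658]/1.2 = -20.2650. B = V − Δ·S = -95.7250.
(1,1): S=126.4200. Δ = (V_up−V_dn)/(S_up−S_dn) = (48.2118−-17.5266)/(163.0818−97.3434) = 1.0000. V = [p*·48.2118 + (1−p*)·-17.5266]/1.2 = 30.6950. B = V − Δ·S = -95.7250.
(0,0): S=98.0000. Δ = (V_up−V_dn)/(S_up−S_dn) = (30.6950−-20.2650)/(126.4200−75.4600) = 1.0000. V = [p*·30.6950 + (1−p*)·-20.2650]/1.2 = 18.2292. B = V − Δ·S = -79.7708.
Self-financing check: at every node Δ·S+B equals the discounted successor values.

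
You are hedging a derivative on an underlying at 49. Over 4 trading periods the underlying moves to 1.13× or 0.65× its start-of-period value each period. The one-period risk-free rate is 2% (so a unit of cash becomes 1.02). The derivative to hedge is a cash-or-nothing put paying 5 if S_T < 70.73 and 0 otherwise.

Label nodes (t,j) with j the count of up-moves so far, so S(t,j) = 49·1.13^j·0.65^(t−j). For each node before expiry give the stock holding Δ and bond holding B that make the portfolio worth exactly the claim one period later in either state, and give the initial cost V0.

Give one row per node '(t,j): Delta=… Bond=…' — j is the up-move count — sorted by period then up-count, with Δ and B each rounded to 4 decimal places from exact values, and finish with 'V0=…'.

The replicating-portfolio and risk-neutral prices coincide; use p* = (1.02−0.65)/(1.13−0.65) = 0.7708 for the latter.
Payoff layer (t=4): V(4,0)=5.0000, V(4,1)=5.0000, V(4,2)=5.0000, V(4,3)=5.0000, V(4,4)=0.0000
(3,0): S=13.4566. Δ = (V_up−V_dn)/(S_up−S_dn) = (5.0000−5.0000)/(15.2060−8.7468) = 0.0000. V = [p*·5.0000 + (1−p*)·5.0000]/1.02 = 4.9020. B = V − Δ·S = 4.9020.
(3,1): S=23.3938. Δ = (V_up−V_dn)/(S_up−S_dn) = (5.0000−5.0000)/(26.4350−15.2060) = 0.0000. V = [p*·5.0000 + (1−p*)·5.0000]/1.02 = 4.9020. B = V − Δ·S = 4.9020.
(3,2): S=40.6693. Δ = (V_up−V_dn)/(S_up−S_dn) = (5.0000−5.0000)/(45.9563−26.4350) = 0.0000. V = [p*·5.0000 + (1−p*)·5.0000]/1.02 = 4.9020. B = V − Δ·S = 4.9020.
(3,3): S=70.7020. Δ = (V_up−V_dn)/(S_up−S_dn) = (0.0000−5.0000)/(79.8932−45.9563) = -0.1473. V = [p*·0.0000 + (1−p*)·5.0000]/1.02 = 1.1234. B = V − Δ·S = 11.5400.
(2,0): S=20.7025. Δ = (V_up−V_dn)/(S_up−S_dn) = (4.9020−4.9020)/(23.3938−13.4566) = 0.0000. V = [p*·4.9020 + (1−p*)·4.9020]/1.02 = 4.8058. B = V − Δ·S = 4.8058.
(2,1): S=35.9905. Δ = (V_up−V_dn)/(S_up−S_dn) = (4.9020−4.9020)/(40.6693−23.3938) = 0.0000. V = [p*·4.9020 + (1−p*)·4.9020]/1.02 = 4.8058. B = V − Δ·S = 4.8058.
(2,2): S=62.5681. Δ = (V_up−V_dn)/(S_up−S_dn) = (1.1234−4.9020)/(70.7020−40.6693) = -0.1258. V = [p*·1.1234 + (1−p*)·4.9020]/1.02 = 1.9503. B = V − Δ·S = 9.8224.
(1,0): S=31.8500. Δ = (V_up−V_dn)/(S_up−S_dn) = (4.8058−4.8058)/(35.9905−20.7025) = 0.0000. V = [p*·4.8058 + (1−p*)·4.8058]/1.02 = 4.7116. B = V − Δ·S = 4.7116.
(1,1): S=55.3700. Δ = (V_up−V_dn)/(S_up−S_dn) = (1.9503−4.8058)/(62.5681−35.9905) = -0.1074. V = [p*·1.9503 + (1−p*)·4.8058]/1.02 = 2.5536. B = V − Δ·S = 8.5027.
(0,0): S=49.0000. Δ = (V_up−V_dn)/(S_up−S_dn) = (2.5536−4.7116)/(55.3700−31.8500) = -0.0918. V = [p*·2.5536 + (1−p*)·4.7116]/1.02 = 2.9884. B = V − Δ·S = 7.4842.
Each (Δ,B) replicates both successor values, so the strategy is self-financing and V0 is arbitrage-free.

(0,0): Delta=-0.0918 Bond=7.4842
(1,0): Delta=0.0000 Bond=4.7116
(1,1): Delta=-0.1074 Bond=8.5027
(2,0): Delta=0.0000 Bond=4.8058
(2,1): Delta=0.0000 Bond=4.8058
(2,2): Delta=-0.1258 Bond=9.8224
(3,0): Delta=0.0000 Bond=4.9020
(3,1): Delta=0.0000 Bond=4.9020
(3,2): Delta=0.0000 Bond=4.9020
(3,3): Delta=-0.1473 Bond=11.5400
V0=2.9884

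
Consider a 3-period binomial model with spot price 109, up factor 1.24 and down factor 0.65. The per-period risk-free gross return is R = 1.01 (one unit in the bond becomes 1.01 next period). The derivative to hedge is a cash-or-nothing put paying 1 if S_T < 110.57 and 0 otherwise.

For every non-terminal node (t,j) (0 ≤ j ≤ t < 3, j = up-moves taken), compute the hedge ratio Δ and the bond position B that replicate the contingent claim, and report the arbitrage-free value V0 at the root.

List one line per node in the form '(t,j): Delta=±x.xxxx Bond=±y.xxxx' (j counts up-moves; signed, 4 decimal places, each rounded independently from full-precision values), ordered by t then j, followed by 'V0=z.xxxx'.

Since d<R<u, set p* = (R−d)/(u−d) = 0.6102; price each node as the discounted p*-expectation of its children.
At expiry t=3: V(3,0)=1.0000, V(3,1)=1.0000, V(3,2)=1.0000, V(3,3)=0.0000
Node (2,0) S=46.0525: V=(p*·1.0000+(1−p*)·1.0000)/1.01=0.9901; Δ=(1.0000−1.0000)/(57.1051−29.9341)=0.0000; B=V−Δ·S=0.9901
Node (2,1) S=87.8540: V=(p*·1.0000+(1−p*)·1.0000)/1.01=0.9901; Δ=(1.0000−1.0000)/(108.9390−57.1051)=0.0000; B=V−Δ·S=0.9901
Node (2,2) S=167.5984: V=(p*·0.0000+(1−p*)·1.0000)/1.01=0.3860; Δ=(0.0000−1.0000)/(207.8220−108.9390)=-0.0101; B=V−Δ·S=2.0809
Node (1,0) S=70.8500: V=(p*·0.9901+(1−p*)·0.9901)/1.01=0.9803; Δ=(0.9901−0.9901)/(87.8540−46.0525)=0.0000; B=V−Δ·S=0.9803
Node (1,1) S=135.1600: V=(p*·0.3860+(1−p*)·0.9901)/1.01=0.6153; Δ=(0.3860−0.9901)/(167.5984−87.8540)=-0.0076; B=V−Δ·S=1.6393
Node (0,0) S=109.0000: V=(p*·0.6153+(1−p*)·0.9803)/1.01=0.7501; Δ=(0.6153−0.9803)/(135.1600−70.8500)=-0.0057; B=V−Δ·S=1.3687
Root portfolio cost Δ·109+B reproduces V0=0.7501.

(0,0): Delta=-0.0057 Bond=1.3687
(1,0): Delta=0.0000 Bond=0.9803
(1,1): Delta=-0.0076 Bond=1.6393
(2,0): Delta=0.0000 Bond=0.9901
(2,1): Delta=0.0000 Bond=0.9901
(2,2): Delta=-0.0101 Bond=2.0809
V0=0.7501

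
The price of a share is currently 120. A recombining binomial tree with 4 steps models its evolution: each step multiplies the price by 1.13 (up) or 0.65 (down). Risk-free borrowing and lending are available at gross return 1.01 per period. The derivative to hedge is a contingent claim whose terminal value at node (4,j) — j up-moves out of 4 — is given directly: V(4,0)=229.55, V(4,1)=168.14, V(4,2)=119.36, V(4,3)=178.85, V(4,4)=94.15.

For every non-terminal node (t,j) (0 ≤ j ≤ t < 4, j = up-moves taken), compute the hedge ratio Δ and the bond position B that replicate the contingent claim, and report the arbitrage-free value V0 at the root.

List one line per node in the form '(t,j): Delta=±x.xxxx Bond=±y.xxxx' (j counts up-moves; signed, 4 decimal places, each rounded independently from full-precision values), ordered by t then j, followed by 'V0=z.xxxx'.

(0,0): Delta=-0.3110 Bond=171.0828
(1,0): Delta=0.2967 Bond=125.3937
(1,1): Delta=-0.4275 Bond=188.5936
(2,0): Delta=-2.1131 Bond=248.8232
(2,1): Delta=0.7588 Bond=85.9225
(2,2): Delta=-0.6549 Bond=225.3319
(3,0): Delta=-3.8822 Bond=309.6132
(3,1): Delta=-1.7738 Bond=231.8775
(3,2): Delta=1.2444 Bond=38.4165
(3,3): Delta=-1.0191 Bond=290.6415
V0=133.7663

The replicating-portfolio and risk-neutral prices coincide; use p* = (1.01−0.65)/(1.13−0.65) = 0.7500 for the latter.
Terminal payoffs: V(4,0)=229.5500, V(4,1)=168.1400, V(4,2)=119.3600, V(4,3)=178.8500, V(4,4)=94.1500
  t=3,j=0: stock 32.9550 → up 37.2391 (V=168.1400), down 21.4207 (V=229.5500). Price 181.6757; hedge Δ=-3.8822, bond B=309.6132.
  t=3,j=1: stock 57.2910 → up 64.7388 (V=119.3600), down 37.2392 (V=168.1400). Price 130.2525; hedge Δ=-1.7738, bond B=231.8775.
  t=3,j=2: stock 99.5982 → up 112.5460 (V=178.8500), down 64.7388 (V=119.3600). Price 162.3540; hedge Δ=1.2444, bond B=38.4165.
  t=3,j=3: stock 173.1476 → up 195.6568 (V=94.1500), down 112.5460 (V=178.8500). Price 114.1832; hedge Δ=-1.0191, bond B=290.6415.
  t=2,j=0: stock 50.7000 → up 57.2910 (V=130.2525), down 32.9550 (V=181.6757). Price 141.6914; hedge Δ=-2.1131, bond B=248.8232.
  t=2,j=1: stock 88.1400 → up 99.5982 (V=162.3540), down 57.2910 (V=130.2525). Price 152.8006; hedge Δ=0.7588, bond B=85.9225.
  t=2,j=2: stock 153.2280 → up 173.1476 (V=114.1832), down 99.5982 (V=162.3540). Price 124.9761; hedge Δ=-0.6549, bond B=225.3319.
  t=1,j=0: stock 78.0000 → up 88.1400 (V=152.8006), down 50.7000 (V=141.6914). Price 148.5379; hedge Δ=0.2967, bond B=125.3937.
  t=1,j=1: stock 135.6000 → up 153.2280 (V=124.9761), down 88.1400 (V=152.8006). Price 130.6260; hedge Δ=-0.4275, bond B=188.5936.
  t=0,j=0: stock 120.0000 → up 135.6000 (V=130.6260), down 78.0000 (V=148.5379). Price 133.7663; hedge Δ=-0.3110, bond B=171.0828.
Self-financing check: at every node Δ·S+B equals the discounted successor values.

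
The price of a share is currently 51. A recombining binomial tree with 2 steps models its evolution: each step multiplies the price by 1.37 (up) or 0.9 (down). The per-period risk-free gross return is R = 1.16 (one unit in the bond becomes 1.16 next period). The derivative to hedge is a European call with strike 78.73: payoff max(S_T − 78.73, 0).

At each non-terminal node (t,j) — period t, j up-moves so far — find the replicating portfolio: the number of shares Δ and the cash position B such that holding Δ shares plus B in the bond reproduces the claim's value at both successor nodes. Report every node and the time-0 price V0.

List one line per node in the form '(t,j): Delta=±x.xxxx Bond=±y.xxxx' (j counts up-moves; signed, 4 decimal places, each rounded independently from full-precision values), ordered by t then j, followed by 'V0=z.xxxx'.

The replicating-portfolio and risk-neutral prices coincide; use p* = (1.16−0.9)/(1.37−0.9) = 0.5532 for the latter.
At expiry t=2: V(2,0)=0.0000, V(2,1)=0.0000, V(2,2)=16.9919
Node (1,0) S=45.9000: V=(p*·0.0000+(1−p*)·0.0000)/1.16=0.0000; Δ=(0.0000−0.0000)/(62.8830−41.3100)=0.0000; B=V−Δ·S=0.0000
Node (1,1) S=69.8700: V=(p*·16.9919+(1−p*)·0.0000)/1.16=8.1033; Δ=(16.9919−0.0000)/(95.7219−62.8830)=0.5174; B=V−Δ·S=-28.0497
Node (0,0) S=51.0000: V=(p*·8.1033+(1−p*)·0.0000)/1.16=3.8644; Δ=(8.1033−0.0000)/(69.8700−45.9000)=0.3381; B=V−Δ·S=-13.3766
Self-financing check: at every node Δ·S+B equals the discounted successor values.

(0,0): Delta=0.3381 Bond=-13.3766
(1,0): Delta=0.0000 Bond=0.0000
(1,1): Delta=0.5174 Bond=-28.0497
V0=3.8644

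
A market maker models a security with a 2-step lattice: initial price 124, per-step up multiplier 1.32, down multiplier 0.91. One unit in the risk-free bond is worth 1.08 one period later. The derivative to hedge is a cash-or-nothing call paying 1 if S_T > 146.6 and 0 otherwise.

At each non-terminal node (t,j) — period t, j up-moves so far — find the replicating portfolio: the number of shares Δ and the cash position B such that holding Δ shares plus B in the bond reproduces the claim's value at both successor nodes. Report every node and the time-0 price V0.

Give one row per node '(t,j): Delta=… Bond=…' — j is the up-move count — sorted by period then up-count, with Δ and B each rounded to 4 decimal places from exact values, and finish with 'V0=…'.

Since d<R<u, set p* = (R−d)/(u−d) = 0.4146; price each node as the discounted p*-expectation of its children.
Payoff layer (t=2): V(2,0)=0.0000, V(2,1)=1.0000, V(2,2)=1.0000
(1,0): S=112.8400. Δ = (V_up−V_dn)/(S_up−S_dn) = (1.0000−0.0000)/(148.9488−102.6844) = 0.0216. V = [p*·1.0000 + (1−p*)·0.0000]/1.08 = 0.3839. B = V − Δ·S = -2.0551.
(1,1): S=163.6800. Δ = (V_up−V_dn)/(S_up−S_dn) = (1.0000−1.0000)/(216.0576−148.9488) = 0.0000. V = [p*·1.0000 + (1−p*)·1.0000]/1.08 = 0.9259. B = V − Δ·S = 0.9259.
(0,0): S=124.0000. Δ = (V_up−V_dn)/(S_up−S_dn) = (0.9259−0.3839)/(163.6800−112.8400) = 0.0107. V = [p*·0.9259 + (1−p*)·0.3839]/1.08 = 0.5636. B = V − Δ·S = -0.7584.
The time-0 hedge costs 0.5636, which is the no-arbitrage price.

(0,0): Delta=0.0107 Bond=-0.7584
(1,0): Delta=0.0216 Bond=-2.0551
(1,1): Delta=0.0000 Bond=0.9259
V0=0.5636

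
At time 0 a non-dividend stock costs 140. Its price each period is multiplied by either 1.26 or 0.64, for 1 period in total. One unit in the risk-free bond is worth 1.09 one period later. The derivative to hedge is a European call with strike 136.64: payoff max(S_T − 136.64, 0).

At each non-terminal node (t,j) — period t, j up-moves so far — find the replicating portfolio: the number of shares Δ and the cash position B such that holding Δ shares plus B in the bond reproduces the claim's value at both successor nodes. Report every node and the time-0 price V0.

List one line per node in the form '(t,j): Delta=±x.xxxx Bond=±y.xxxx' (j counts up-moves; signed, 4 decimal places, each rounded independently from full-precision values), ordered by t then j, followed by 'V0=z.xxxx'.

Risk-neutral probability p* = (R−d)/(u−d) = (1.09−0.64)/(1.26−0.64) = 0.7258.
At expiry t=1: V(1,0)=0.0000, V(1,1)=39.7600
  t=0,j=0: stock 140.0000 → up 176.4000 (V=39.7600), down 89.6000 (V=0.0000). Price 26.4753; hedge Δ=0.4581, bond B=-37.6537.
Each (Δ,B) replicates both successor values, so the strategy is self-financing and V0 is arbitrage-free.

(0,0): Delta=0.4581 Bond=-37.6537
V0=26.4753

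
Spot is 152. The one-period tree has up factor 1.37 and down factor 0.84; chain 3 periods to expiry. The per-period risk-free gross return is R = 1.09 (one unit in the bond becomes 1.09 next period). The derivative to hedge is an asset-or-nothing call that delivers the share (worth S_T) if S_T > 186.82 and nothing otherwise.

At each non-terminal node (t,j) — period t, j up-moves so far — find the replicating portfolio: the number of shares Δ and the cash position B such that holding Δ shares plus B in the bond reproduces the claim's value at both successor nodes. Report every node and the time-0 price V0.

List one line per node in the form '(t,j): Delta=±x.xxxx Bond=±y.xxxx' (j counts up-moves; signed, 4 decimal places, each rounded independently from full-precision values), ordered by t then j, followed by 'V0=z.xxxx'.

(0,0): Delta=1.5994 Bond=-146.1720
(1,0): Delta=1.5325 Bond=-150.7921
(1,1): Delta=1.6453 Bond=-168.8871
(2,0): Delta=0.0000 Bond=0.0000
(2,1): Delta=2.5849 Bond=-348.4504
(2,2): Delta=1.0000 Bond=0.0000
V0=96.9305

No-arbitrage ⇒ martingale measure with p* = (R−d)/(u−d) = 0.4717.
Terminal payoffs: V(3,0)=0.0000, V(3,1)=0.0000, V(3,2)=239.6426, V(3,3)=390.8457
Node (2,0) S=107.2512: V=(p*·0.0000+(1−p*)·0.0000)/1.09=0.0000; Δ=(0.0000−0.0000)/(146.9341−90.0910)=0.0000; B=V−Δ·S=0.0000
Node (2,1) S=174.9216: V=(p*·239.6426+(1−p*)·0.0000)/1.09=103.7055; Δ=(239.6426−0.0000)/(239.6426−146.9341)=2.5849; B=V−Δ·S=-348.4504
Node (2,2) S=285.2888: V=(p*·390.8457+(1−p*)·239.6426)/1.09=285.2888; Δ=(390.8457−239.6426)/(390.8457−239.6426)=1.0000; B=V−Δ·S=0.0000
Node (1,0) S=127.6800: V=(p*·103.7055+(1−p*)·0.0000)/1.09=44.8786; Δ=(103.7055−0.0000)/(174.9216−107.2512)=1.5325; B=V−Δ·S=-150.7921
Node (1,1) S=208.2400: V=(p*·285.2888+(1−p*)·103.7055)/1.09=173.7229; Δ=(285.2888−103.7055)/(285.2888−174.9216)=1.6453; B=V−Δ·S=-168.8871
Node (0,0) S=152.0000: V=(p*·173.7229+(1−p*)·44.8786)/1.09=96.9305; Δ=(173.7229−44.8786)/(208.2400−127.6800)=1.5994; B=V−Δ·S=-146.1720
Check: Δ(0,0)·S0 + B(0,0) = 96.9305 = V0.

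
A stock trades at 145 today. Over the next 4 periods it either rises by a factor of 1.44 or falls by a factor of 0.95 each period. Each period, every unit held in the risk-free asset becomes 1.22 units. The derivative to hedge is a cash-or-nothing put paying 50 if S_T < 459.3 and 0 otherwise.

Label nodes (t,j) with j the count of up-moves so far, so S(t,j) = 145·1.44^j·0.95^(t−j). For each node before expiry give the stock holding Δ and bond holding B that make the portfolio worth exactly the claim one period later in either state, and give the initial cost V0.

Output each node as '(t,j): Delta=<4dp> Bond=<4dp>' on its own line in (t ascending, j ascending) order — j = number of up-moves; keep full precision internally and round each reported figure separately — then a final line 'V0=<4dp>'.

(0,0): Delta=-0.0648 Bond=29.8908
(1,0): Delta=0.0000 Bond=27.5353
(1,1): Delta=-0.0997 Bond=43.7442
(2,0): Delta=0.0000 Bond=33.5931
(2,1): Delta=0.0000 Bond=33.5931
(2,2): Delta=-0.1533 Bond=69.4808
(3,0): Delta=0.0000 Bond=40.9836
(3,1): Delta=0.0000 Bond=40.9836
(3,2): Delta=0.0000 Bond=40.9836
(3,3): Delta=-0.2357 Bond=120.4416
V0=20.4893

Risk-neutral probability p* = (R−d)/(u−d) = (1.22−0.95)/(1.44−0.95) = 0.5510.
Payoff layer (t=4): V(4,0)=50.0000, V(4,1)=50.0000, V(4,2)=50.0000, V(4,3)=50.0000, V(4,4)=0.0000
(3,0): S=124.3194. Δ = (V_up−V_dn)/(S_up−S_dn) = (50.0000−50.0000)/(179.0199−118.1034) = 0.0000. V = [p*·50.0000 + (1−p*)·50.0000]/1.22 = 40.9836. B = V − Δ·S = 40.9836.
(3,1): S=188.4420. Δ = (V_up−V_dn)/(S_up−S_dn) = (50.0000−50.0000)/(271.3565−179.0199) = 0.0000. V = [p*·50.0000 + (1−p*)·50.0000]/1.22 = 40.9836. B = V − Δ·S = 40.9836.
(3,2): S=285.6384. Δ = (V_up−V_dn)/(S_up−S_dn) = (50.0000−50.0000)/(411.3193−271.3565) = 0.0000. V = [p*·50.0000 + (1−p*)·50.0000]/1.22 = 40.9836. B = V − Δ·S = 40.9836.
(3,3): S=432.9677. Δ = (V_up−V_dn)/(S_up−S_dn) = (0.0000−50.0000)/(623.4735−411.3193) = -0.2357. V = [p*·0.0000 + (1−p*)·50.0000]/1.22 = 18.4008. B = V − Δ·S = 120.4416.
(2,0): S=130.8625. Δ = (V_up−V_dn)/(S_up−S_dn) = (40.9836−40.9836)/(188.4420−124.3194) = 0.0000. V = [p*·40.9836 + (1−p*)·40.9836]/1.22 = 33.5931. B = V − Δ·S = 33.5931.
(2,1): S=198.3600. Δ = (V_up−V_dn)/(S_up−S_dn) = (40.9836−40.9836)/(285.6384−188.4420) = 0.0000. V = [p*·40.9836 + (1−p*)·40.9836]/1.22 = 33.5931. B = V − Δ·S = 33.5931.
(2,2): S=300.6720. Δ = (V_up−V_dn)/(S_up−S_dn) = (18.4008−40.9836)/(432.9677−285.6384) = -0.1533. V = [p*·18.4008 + (1−p*)·40.9836]/1.22 = 23.3935. B = V − Δ·S = 69.4808.
(1,0): S=137.7500. Δ = (V_up−V_dn)/(S_up−S_dn) = (33.5931−33.5931)/(198.3600−130.8625) = 0.0000. V = [p*·33.5931 + (1−p*)·33.5931]/1.22 = 27.5353. B = V − Δ·S = 27.5353.
(1,1): S=208.8000. Δ = (V_up−V_dn)/(S_up−S_dn) = (23.3935−33.5931)/(300.6720−198.3600) = -0.0997. V = [p*·23.3935 + (1−p*)·33.5931]/1.22 = 22.9286. B = V − Δ·S = 43.7442.
(0,0): S=145.0000. Δ = (V_up−V_dn)/(S_up−S_dn) = (22.9286−27.5353)/(208.8000−137.7500) = -0.0648. V = [p*·22.9286 + (1−p*)·27.5353]/1.22 = 20.4893. B = V − Δ·S = 29.8908.
Each (Δ,B) replicates both successor values, so the strategy is self-financing and V0 is arbitrage-free.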